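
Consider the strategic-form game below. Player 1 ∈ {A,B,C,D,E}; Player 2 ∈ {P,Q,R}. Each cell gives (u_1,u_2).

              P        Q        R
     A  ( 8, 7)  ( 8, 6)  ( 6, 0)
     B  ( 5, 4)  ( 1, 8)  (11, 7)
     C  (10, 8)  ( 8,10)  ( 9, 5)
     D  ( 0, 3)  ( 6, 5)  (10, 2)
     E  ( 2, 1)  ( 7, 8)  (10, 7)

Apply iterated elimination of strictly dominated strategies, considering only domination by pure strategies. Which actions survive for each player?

Remaining: P1:{A,C} P2:{P,Q}

P2 drop R (Q beats it: A:6>0 B:8>7 C:10>5 D:5>2 E:8>7)
P1 drop B (A beats it: P:8>5 Q:8>1)
P1 drop D (A beats it: P:8>0 Q:8>6)
P1 drop E (A beats it: P:8>2 Q:8>7)
P1→{A,C} P2→{P,Q}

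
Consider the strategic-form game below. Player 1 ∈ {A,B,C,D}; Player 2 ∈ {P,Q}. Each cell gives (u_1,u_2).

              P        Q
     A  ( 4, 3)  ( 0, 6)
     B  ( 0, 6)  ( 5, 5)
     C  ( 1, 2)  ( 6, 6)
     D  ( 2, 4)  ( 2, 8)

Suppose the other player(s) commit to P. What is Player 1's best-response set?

BR_1 = {A}

u_1(A vs P) = 4
u_1(B vs P) = 0
u_1(C vs P) = 1
u_1(D vs P) = 2
max payoff 4 at {A}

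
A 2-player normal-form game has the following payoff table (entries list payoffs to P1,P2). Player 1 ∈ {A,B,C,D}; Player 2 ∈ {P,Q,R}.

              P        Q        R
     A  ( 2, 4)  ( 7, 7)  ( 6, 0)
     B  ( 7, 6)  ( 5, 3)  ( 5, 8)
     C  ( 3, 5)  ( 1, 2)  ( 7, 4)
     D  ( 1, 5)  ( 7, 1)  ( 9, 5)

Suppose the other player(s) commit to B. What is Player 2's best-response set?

u_2(P vs B) = 6
u_2(Q vs B) = 3
u_2(R vs B) = 8
max payoff 8 at {R}

P2 best: {R}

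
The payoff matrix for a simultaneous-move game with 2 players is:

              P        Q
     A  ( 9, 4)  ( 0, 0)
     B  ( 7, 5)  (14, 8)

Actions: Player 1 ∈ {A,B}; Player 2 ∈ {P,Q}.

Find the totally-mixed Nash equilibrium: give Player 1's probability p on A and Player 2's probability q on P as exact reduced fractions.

P1 indiff ⇒ q·9+(1-q)·0 = q·7+(1-q)·14 ⇒ q(2) = (1-q)(14) ⇒ q = 7/8
P2 indiff ⇒ p·4+(1-p)·5 = p·0+(1-p)·8 ⇒ p(4) = (1-p)(3) ⇒ p = 3/7

(p,q) = (3/7, 7/8)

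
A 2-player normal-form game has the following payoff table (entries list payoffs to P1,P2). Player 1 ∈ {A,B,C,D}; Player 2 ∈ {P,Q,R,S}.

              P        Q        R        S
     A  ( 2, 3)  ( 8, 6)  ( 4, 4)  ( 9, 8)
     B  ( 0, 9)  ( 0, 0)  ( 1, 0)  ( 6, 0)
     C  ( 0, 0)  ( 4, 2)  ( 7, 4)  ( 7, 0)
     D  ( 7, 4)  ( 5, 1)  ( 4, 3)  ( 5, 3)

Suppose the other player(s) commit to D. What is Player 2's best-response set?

P2 best: {P}

u_2(P vs D) = 4
u_2(Q vs D) = 1
u_2(R vs D) = 3
u_2(S vs D) = 3
max payoff 4 at {P}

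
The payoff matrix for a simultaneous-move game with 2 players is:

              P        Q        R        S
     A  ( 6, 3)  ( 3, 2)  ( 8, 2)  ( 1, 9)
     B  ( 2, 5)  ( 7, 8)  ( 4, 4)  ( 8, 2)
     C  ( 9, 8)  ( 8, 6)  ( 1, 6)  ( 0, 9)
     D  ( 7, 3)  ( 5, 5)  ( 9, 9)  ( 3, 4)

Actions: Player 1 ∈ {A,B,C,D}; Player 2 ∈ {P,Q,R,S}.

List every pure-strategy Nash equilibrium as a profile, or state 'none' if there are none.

(A,P): not NE [P1→C gives 9>6; P2→S gives 9>3]
(A,Q): not NE [P1→C gives 8>3; P2→S gives 9>2]
(A,R): not NE [P1→D gives 9>8; P2→S gives 9>2]
(A,S): not NE [P1→B gives 8>1]
(B,P): not NE [P1→C gives 9>2; P2→Q gives 8>5]
(B,Q): not NE [P1→C gives 8>7]
(B,R): not NE [P1→D gives 9>4; P2→Q gives 8>4]
(B,S): not NE [P2→Q gives 8>2]
(C,P): not NE [P2→S gives 9>8]
(C,Q): not NE [P2→S gives 9>6]
(C,R): not NE [P1→D gives 9>1; P2→S gives 9>6]
(C,S): not NE [P1→B gives 8>0]
(D,P): not NE [P1→C gives 9>7; P2→R gives 9>3]
(D,Q): not NE [P1→C gives 8>5; P2→R gives 9>5]
(D,R): NE
(D,S): not NE [P1→B gives 8>3; P2→R gives 9>4]

PSNE = {(D,R)}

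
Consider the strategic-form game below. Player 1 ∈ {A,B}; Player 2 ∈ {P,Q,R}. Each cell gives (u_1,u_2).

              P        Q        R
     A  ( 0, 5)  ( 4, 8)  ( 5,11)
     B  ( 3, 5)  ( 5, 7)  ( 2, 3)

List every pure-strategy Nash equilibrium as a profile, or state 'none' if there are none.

Nash profiles: (A,R), (B,Q)

(A,P): not NE [P1→B gives 3>0; P2→R gives 11>5]
(A,Q): not NE [P1→B gives 5>4; P2→R gives 11>8]
(A,R): NE
(B,P): not NE [P2→Q gives 7>5]
(B,Q): NE
(B,R): not NE [P1→A gives 5>2; P2→Q gives 7>3]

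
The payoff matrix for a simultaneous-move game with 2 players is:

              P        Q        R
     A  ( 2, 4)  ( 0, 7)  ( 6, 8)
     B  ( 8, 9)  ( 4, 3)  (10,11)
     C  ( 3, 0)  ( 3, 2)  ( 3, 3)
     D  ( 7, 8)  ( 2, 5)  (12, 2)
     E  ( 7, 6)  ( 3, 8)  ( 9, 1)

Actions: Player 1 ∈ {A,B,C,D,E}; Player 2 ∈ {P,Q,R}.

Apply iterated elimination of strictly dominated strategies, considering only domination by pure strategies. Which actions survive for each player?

P1 drop A (B beats it: P:8>2 Q:4>0 R:10>6)
P1 drop C (B beats it: P:8>3 Q:4>3 R:10>3)
P1 drop E (B beats it: P:8>7 Q:4>3 R:10>9)
P2 drop Q (P beats it: B:9>3 D:8>5)
P1→{B,D} P2→{P,R}

IESDS → P1:{B,D} P2:{P,R}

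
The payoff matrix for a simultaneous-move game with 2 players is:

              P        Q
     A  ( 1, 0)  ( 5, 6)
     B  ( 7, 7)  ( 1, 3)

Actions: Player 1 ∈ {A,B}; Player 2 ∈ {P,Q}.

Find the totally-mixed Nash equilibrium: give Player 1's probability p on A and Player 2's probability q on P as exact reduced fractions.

P1 mixes 2/5 on A; P2 mixes 2/5 on P

P1 indiff ⇒ q·1+(1-q)·5 = q·7+(1-q)·1 ⇒ q(-6) = (1-q)(-4) ⇒ q = 2/5
P2 indiff ⇒ p·0+(1-p)·7 = p·6+(1-p)·3 ⇒ p(-6) = (1-p)(-4) ⇒ p = 2/5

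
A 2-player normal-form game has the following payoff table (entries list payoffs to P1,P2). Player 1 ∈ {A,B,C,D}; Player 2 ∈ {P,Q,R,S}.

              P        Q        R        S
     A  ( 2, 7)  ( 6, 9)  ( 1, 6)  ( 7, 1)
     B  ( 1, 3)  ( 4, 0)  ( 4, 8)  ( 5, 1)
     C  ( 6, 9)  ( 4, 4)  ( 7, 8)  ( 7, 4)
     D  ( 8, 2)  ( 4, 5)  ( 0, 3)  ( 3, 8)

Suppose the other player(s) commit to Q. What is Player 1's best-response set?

u_1(A vs Q) = 6
u_1(B vs Q) = 4
u_1(C vs Q) = 4
u_1(D vs Q) = 4
max payoff 6 at {A}

P1 best: {A}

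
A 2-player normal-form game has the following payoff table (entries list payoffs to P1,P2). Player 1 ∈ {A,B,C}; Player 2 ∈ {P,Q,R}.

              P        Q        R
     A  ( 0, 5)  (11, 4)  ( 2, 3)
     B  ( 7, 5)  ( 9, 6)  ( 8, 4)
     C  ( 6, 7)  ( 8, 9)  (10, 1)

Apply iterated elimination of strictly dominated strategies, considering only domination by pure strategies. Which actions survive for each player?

Survivors P1:{A,B} P2:{P,Q}

P2 drop R (P beats it: A:5>3 B:5>4 C:7>1)
P1 drop C (B beats it: P:7>6 Q:9>8)
P1→{A,B} P2→{P,Q}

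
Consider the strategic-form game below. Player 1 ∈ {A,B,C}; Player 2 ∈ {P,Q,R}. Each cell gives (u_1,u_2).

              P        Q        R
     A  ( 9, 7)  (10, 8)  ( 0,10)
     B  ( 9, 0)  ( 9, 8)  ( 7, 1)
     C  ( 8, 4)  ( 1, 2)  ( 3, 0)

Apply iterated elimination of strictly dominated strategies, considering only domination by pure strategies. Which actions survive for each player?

P1 drop C (B beats it: P:9>8 Q:9>1 R:7>3)
P2 drop P (Q beats it: A:8>7 B:8>0)
P1→{A,B} P2→{Q,R}

IESDS → P1:{A,B} P2:{Q,R}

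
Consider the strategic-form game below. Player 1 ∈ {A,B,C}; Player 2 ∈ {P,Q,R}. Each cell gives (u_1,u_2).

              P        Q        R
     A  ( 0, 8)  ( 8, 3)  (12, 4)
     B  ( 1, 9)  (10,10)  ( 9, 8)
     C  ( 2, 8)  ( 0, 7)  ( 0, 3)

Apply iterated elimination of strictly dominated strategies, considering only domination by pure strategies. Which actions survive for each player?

Remaining: P1:{B,C} P2:{P,Q}

P2 drop R (P beats it: A:8>4 B:9>8 C:8>3)
P1 drop A (B beats it: P:1>0 Q:10>8)
P1→{B,C} P2→{P,Q}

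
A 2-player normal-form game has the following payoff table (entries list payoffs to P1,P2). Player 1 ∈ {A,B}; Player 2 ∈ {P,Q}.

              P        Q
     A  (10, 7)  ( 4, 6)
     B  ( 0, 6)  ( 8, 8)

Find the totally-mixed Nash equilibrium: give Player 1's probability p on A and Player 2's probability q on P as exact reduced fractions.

P1 indiff ⇒ q·10+(1-q)·4 = q·0+(1-q)·8 ⇒ q(10) = (1-q)(4) ⇒ q = 2/7
P2 indiff ⇒ p·7+(1-p)·6 = p·6+(1-p)·8 ⇒ p(1) = (1-p)(2) ⇒ p = 2/3

(p,q) = (2/3, 2/7)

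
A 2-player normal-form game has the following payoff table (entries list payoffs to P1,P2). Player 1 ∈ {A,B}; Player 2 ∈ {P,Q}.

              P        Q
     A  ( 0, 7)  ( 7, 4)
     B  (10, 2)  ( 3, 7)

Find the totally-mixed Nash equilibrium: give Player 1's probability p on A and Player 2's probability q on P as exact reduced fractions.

(p,q) = (5/8, 2/7)

P1 indiff ⇒ q·0+(1-q)·7 = q·10+(1-q)·3 ⇒ q(-10) = (1-q)(-4) ⇒ q = 2/7
P2 indiff ⇒ p·7+(1-p)·2 = p·4+(1-p)·7 ⇒ p(3) = (1-p)(5) ⇒ p = 5/8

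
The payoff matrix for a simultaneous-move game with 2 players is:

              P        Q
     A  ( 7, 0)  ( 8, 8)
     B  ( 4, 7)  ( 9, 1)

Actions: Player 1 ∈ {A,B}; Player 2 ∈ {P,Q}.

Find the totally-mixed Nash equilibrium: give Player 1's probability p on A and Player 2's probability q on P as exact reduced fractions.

p=3/7, q=1/4

P1 indiff ⇒ q·7+(1-q)·8 = q·4+(1-q)·9 ⇒ q(3) = (1-q)(1) ⇒ q = 1/4
P2 indiff ⇒ p·0+(1-p)·7 = p·8+(1-p)·1 ⇒ p(-8) = (1-p)(-6) ⇒ p = 3/7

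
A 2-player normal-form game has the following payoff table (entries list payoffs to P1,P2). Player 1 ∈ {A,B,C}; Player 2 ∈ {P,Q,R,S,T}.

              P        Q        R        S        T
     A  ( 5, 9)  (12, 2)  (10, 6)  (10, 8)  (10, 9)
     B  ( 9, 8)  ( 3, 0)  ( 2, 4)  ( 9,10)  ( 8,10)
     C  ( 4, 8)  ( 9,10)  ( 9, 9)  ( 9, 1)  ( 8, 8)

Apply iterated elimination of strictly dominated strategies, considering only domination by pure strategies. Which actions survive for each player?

IESDS → P1:{A,B} P2:{P,S,T}

P1 drop C (A beats it: P:5>4 Q:12>9 R:10>9 S:10>9 T:10>8)
P2 drop Q (P beats it: A:9>2 B:8>0)
P2 drop R (P beats it: A:9>6 B:8>4)
P1→{A,B} P2→{P,S,T}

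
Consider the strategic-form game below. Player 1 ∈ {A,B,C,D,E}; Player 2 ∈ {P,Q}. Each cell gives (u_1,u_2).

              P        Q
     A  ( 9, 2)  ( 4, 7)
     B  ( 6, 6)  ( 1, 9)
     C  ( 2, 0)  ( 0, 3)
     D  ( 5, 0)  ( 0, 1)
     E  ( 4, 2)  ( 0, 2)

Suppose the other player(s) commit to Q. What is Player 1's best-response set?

P1 best: {A}

u_1(A vs Q) = 4
u_1(B vs Q) = 1
u_1(C vs Q) = 0
u_1(D vs Q) = 0
u_1(E vs Q) = 0
max payoff 4 at {A}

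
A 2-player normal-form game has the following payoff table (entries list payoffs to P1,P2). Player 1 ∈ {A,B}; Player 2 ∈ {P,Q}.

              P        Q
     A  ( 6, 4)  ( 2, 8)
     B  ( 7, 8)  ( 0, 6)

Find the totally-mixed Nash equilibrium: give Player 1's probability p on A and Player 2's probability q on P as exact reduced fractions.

P1 indiff ⇒ q·6+(1-q)·2 = q·7+(1-q)·0 ⇒ q(-1) = (1-q)(-2) ⇒ q = 2/3
P2 indiff ⇒ p·4+(1-p)·8 = p·8+(1-p)·6 ⇒ p(-4) = (1-p)(-2) ⇒ p = 1/3

(p,q) = (1/3, 2/3)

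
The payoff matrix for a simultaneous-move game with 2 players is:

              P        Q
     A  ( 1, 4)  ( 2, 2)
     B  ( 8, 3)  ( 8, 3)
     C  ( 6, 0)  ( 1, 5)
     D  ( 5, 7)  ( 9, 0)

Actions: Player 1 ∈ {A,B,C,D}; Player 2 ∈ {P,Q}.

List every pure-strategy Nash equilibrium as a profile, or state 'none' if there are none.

PSNE = {(B,P)}

(A,P): not NE [P1→B gives 8>1]
(A,Q): not NE [P1→D gives 9>2; P2→P gives 4>2]
(B,P): NE
(B,Q): not NE [P1→D gives 9>8]
(C,P): not NE [P1→B gives 8>6; P2→Q gives 5>0]
(C,Q): not NE [P1→D gives 9>1]
(D,P): not NE [P1→B gives 8>5]
(D,Q): not NE [P2→P gives 7>0]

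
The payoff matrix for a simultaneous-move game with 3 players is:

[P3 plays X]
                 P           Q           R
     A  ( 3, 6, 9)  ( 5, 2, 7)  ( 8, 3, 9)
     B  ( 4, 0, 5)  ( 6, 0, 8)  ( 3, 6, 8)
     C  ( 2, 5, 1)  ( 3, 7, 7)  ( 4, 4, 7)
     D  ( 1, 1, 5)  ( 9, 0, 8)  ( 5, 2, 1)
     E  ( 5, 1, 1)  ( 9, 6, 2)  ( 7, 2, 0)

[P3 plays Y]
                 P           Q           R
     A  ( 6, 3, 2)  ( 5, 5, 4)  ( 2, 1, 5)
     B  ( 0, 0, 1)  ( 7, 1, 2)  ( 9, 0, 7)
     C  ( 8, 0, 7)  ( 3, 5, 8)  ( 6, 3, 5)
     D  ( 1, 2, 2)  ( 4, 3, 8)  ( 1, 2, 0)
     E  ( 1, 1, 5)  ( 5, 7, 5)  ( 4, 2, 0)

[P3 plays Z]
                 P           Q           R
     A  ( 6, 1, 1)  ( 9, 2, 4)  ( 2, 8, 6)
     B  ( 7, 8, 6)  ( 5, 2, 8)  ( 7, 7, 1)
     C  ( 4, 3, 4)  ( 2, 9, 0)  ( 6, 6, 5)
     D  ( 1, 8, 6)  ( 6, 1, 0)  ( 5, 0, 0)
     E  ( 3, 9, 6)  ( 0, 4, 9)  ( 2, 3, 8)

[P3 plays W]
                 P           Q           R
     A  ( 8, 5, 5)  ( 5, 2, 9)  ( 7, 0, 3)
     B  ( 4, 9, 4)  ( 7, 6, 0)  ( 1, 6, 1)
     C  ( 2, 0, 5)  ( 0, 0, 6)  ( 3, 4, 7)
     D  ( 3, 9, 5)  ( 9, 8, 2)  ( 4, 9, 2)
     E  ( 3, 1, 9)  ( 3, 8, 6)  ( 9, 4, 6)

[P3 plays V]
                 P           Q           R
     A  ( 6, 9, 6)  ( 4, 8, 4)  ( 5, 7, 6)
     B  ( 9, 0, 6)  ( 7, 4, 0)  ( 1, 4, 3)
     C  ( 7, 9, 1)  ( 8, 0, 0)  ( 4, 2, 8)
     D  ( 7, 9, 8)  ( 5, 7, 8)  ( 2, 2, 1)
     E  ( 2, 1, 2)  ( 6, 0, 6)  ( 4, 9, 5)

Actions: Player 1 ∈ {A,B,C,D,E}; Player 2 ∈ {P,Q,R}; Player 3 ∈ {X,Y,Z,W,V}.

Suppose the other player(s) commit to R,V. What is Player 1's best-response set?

argmax u_1 = {A}

u_1(A vs R,V) = 5
u_1(B vs R,V) = 1
u_1(C vs R,V) = 4
u_1(D vs R,V) = 2
u_1(E vs R,V) = 4
max payoff 5 at {A}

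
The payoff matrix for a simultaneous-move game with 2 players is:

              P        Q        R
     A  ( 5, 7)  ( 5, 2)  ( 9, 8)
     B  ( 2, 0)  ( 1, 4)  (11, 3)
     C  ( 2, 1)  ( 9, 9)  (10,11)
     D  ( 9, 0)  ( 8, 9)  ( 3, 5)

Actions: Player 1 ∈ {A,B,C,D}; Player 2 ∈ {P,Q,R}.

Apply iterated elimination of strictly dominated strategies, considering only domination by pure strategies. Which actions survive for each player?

Remaining: P1:{B,C} P2:{Q,R}

P2 drop P (R beats it: A:8>7 B:3>0 C:11>1 D:5>0)
P1 drop A (C beats it: Q:9>5 R:10>9)
P1 drop D (C beats it: Q:9>8 R:10>3)
P1→{B,C} P2→{Q,R}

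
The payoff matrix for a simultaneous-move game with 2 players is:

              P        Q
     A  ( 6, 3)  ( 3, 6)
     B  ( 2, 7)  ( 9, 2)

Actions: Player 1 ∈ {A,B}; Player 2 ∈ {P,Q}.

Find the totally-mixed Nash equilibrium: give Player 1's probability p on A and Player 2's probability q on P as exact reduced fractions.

P1 mixes 5/8 on A; P2 mixes 3/5 on P

P1 indiff ⇒ q·6+(1-q)·3 = q·2+(1-q)·9 ⇒ q(4) = (1-q)(6) ⇒ q = 3/5
P2 indiff ⇒ p·3+(1-p)·7 = p·6+(1-p)·2 ⇒ p(-3) = (1-p)(-5) ⇒ p = 5/8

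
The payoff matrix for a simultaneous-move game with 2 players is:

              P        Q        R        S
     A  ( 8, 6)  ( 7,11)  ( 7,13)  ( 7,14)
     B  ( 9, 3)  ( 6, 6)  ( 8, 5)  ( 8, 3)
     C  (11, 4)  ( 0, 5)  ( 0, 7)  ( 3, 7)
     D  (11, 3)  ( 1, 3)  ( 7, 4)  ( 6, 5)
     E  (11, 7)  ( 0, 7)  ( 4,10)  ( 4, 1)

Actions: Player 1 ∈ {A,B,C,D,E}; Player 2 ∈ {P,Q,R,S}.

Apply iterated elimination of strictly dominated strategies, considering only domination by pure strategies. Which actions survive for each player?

P2 drop P (R beats it: A:13>6 B:5>3 C:7>4 D:4>3 E:10>7)
P1 drop C (A beats it: Q:7>0 R:7>0 S:7>3)
P1 drop D (B beats it: Q:6>1 R:8>7 S:8>6)
P1 drop E (A beats it: Q:7>0 R:7>4 S:7>4)
P1→{A,B} P2→{Q,R,S}

IESDS → P1:{A,B} P2:{Q,R,S}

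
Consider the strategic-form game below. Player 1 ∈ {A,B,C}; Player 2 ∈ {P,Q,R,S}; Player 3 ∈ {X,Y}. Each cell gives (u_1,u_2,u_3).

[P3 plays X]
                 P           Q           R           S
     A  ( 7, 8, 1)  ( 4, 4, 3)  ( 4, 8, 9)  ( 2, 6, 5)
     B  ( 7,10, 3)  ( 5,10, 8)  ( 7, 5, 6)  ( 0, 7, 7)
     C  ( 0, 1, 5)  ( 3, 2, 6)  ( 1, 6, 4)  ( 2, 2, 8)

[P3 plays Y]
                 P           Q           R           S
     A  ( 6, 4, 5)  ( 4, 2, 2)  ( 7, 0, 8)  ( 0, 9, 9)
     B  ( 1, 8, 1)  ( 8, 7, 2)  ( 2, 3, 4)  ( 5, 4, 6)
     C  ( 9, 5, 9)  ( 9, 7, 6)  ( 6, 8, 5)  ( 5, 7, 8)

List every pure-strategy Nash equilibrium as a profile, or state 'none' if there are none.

(A,P,X): not NE [P3→Y gives 5>1]
(A,P,Y): not NE [P1→C gives 9>6; P2→S gives 9>4]
(A,Q,X): not NE [P1→B gives 5>4; P2→R gives 8>4]
(A,Q,Y): not NE [P1→C gives 9>4; P2→S gives 9>2; P3→X gives 3>2]
(A,R,X): not NE [P1→B gives 7>4]
(A,R,Y): not NE [P2→S gives 9>0; P3→X gives 9>8]
(A,S,X): not NE [P2→R gives 8>6; P3→Y gives 9>5]
(A,S,Y): not NE [P1→C gives 5>0]
(B,P,X): NE
(B,P,Y): not NE [P1→C gives 9>1; P3→X gives 3>1]
(B,Q,X): NE
(B,Q,Y): not NE [P1→C gives 9>8; P2→P gives 8>7; P3→X gives 8>2]
(B,R,X): not NE [P2→Q gives 10>5]
(B,R,Y): not NE [P1→A gives 7>2; P2→P gives 8>3; P3→X gives 6>4]
(B,S,X): not NE [P1→C gives 2>0; P2→Q gives 10>7]
(B,S,Y): not NE [P2→P gives 8>4; P3→X gives 7>6]
(C,P,X): not NE [P1→B gives 7>0; P2→R gives 6>1; P3→Y gives 9>5]
(C,P,Y): not NE [P2→R gives 8>5]
(C,Q,X): not NE [P1→B gives 5>3; P2→R gives 6>2]
(C,Q,Y): not NE [P2→R gives 8>7]
(C,R,X): not NE [P1→B gives 7>1; P3→Y gives 5>4]
(C,R,Y): not NE [P1→A gives 7>6]
(C,S,X): not NE [P2→R gives 6>2]
(C,S,Y): not NE [P2→R gives 8>7]

NE set: (B,P,X), (B,Q,X)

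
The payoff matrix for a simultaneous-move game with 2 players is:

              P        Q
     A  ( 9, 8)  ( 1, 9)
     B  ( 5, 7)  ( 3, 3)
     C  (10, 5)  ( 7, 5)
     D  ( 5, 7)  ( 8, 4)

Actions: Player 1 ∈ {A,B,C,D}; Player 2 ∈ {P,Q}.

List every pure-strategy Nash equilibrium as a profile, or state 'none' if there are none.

Nash profiles: (C,P)

(A,P): not NE [P1→C gives 10>9; P2→Q gives 9>8]
(A,Q): not NE [P1→D gives 8>1]
(B,P): not NE [P1→C gives 10>5]
(B,Q): not NE [P1→D gives 8>3; P2→P gives 7>3]
(C,P): NE
(C,Q): not NE [P1→D gives 8>7]
(D,P): not NE [P1→C gives 10>5]
(D,Q): not NE [P2→P gives 7>4]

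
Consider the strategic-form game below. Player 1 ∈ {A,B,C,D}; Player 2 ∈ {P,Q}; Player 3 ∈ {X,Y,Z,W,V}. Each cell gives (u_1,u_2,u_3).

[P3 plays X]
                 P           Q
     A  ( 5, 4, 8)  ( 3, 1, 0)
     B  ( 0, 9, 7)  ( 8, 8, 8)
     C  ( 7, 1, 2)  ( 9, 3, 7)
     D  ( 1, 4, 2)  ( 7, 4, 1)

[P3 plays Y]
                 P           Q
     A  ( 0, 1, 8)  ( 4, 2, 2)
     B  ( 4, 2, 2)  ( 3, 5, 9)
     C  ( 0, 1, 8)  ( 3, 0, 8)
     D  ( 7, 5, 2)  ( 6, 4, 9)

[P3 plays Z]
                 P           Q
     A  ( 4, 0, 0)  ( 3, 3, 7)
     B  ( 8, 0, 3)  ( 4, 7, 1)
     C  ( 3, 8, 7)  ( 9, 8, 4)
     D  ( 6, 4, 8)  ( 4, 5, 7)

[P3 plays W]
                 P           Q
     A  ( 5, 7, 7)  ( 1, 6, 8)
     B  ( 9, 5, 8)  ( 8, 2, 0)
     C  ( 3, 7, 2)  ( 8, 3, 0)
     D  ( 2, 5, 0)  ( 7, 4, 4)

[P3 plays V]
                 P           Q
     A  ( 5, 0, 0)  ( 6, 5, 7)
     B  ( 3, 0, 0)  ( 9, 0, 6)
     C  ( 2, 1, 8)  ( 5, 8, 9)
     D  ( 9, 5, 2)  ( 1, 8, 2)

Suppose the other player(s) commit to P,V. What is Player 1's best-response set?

u_1(A vs P,V) = 5
u_1(B vs P,V) = 3
u_1(C vs P,V) = 2
u_1(D vs P,V) = 9
max payoff 9 at {D}

argmax u_1 = {D}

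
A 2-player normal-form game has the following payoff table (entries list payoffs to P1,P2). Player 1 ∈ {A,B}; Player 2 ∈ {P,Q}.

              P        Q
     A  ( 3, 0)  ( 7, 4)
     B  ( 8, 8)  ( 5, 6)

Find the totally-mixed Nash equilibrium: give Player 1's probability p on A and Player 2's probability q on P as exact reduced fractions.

P1 mixes 1/3 on A; P2 mixes 2/7 on P

P1 indiff ⇒ q·3+(1-q)·7 = q·8+(1-q)·5 ⇒ q(-5) = (1-q)(-2) ⇒ q = 2/7
P2 indiff ⇒ p·0+(1-p)·8 = p·4+(1-p)·6 ⇒ p(-4) = (1-p)(-2) ⇒ p = 1/3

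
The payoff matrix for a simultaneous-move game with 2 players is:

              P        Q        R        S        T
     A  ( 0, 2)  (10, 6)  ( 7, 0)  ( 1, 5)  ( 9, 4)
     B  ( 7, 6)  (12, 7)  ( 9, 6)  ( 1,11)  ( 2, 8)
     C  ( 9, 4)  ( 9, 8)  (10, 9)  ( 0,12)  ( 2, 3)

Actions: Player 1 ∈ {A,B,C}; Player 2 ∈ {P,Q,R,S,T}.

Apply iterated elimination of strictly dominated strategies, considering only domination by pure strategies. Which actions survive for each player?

P2 drop P (Q beats it: A:6>2 B:7>6 C:8>4)
P2 drop R (S beats it: A:5>0 B:11>6 C:12>9)
P1 drop C (A beats it: Q:10>9 S:1>0 T:9>2)
P2 drop T (S beats it: A:5>4 B:11>8)
P1→{A,B} P2→{Q,S}

Remaining: P1:{A,B} P2:{Q,S}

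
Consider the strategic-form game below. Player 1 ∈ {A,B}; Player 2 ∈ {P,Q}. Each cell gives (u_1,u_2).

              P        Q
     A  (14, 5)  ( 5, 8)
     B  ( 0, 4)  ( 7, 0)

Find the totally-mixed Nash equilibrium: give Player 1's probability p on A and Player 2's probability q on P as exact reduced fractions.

P1 indiff ⇒ q·14+(1-q)·5 = q·0+(1-q)·7 ⇒ q(14) = (1-q)(2) ⇒ q = 1/8
P2 indiff ⇒ p·5+(1-p)·4 = p·8+(1-p)·0 ⇒ p(-3) = (1-p)(-4) ⇒ p = 4/7

p=4/7, q=1/8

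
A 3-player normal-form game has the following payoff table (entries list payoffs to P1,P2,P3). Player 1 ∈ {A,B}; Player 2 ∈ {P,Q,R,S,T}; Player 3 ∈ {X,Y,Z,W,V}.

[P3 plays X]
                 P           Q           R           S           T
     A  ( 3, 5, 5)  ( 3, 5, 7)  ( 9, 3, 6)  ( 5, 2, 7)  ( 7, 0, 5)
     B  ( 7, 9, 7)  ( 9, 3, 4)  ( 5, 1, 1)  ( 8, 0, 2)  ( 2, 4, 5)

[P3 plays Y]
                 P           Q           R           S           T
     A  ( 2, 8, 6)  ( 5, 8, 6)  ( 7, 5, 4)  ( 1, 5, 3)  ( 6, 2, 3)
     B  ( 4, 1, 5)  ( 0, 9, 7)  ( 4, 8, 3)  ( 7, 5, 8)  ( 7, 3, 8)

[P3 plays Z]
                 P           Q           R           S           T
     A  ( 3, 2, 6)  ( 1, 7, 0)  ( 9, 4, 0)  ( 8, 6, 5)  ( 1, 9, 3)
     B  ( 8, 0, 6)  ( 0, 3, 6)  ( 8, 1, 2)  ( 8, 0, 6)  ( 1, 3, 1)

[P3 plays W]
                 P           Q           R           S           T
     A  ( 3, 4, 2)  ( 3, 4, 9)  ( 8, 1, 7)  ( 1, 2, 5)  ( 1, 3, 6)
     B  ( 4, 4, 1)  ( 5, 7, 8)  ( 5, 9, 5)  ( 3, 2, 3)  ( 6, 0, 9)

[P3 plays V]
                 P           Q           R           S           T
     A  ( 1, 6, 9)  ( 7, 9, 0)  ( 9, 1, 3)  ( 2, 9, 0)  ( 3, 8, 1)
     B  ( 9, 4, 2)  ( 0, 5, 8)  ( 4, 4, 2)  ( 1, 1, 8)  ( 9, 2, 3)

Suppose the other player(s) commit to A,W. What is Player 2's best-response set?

u_2(P vs A,W) = 4
u_2(Q vs A,W) = 4
u_2(R vs A,W) = 1
u_2(S vs A,W) = 2
u_2(T vs A,W) = 3
max payoff 4 at {P,Q}

argmax u_2 = {P,Q}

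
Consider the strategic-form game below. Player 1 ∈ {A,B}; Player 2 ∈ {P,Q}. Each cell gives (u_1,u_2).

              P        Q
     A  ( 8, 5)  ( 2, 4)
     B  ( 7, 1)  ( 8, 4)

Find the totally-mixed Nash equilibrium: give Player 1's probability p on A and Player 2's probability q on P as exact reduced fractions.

P1 indiff ⇒ q·8+(1-q)·2 = q·7+(1-q)·8 ⇒ q(1) = (1-q)(6) ⇒ q = 6/7
P2 indiff ⇒ p·5+(1-p)·1 = p·4+(1-p)·4 ⇒ p(1) = (1-p)(3) ⇒ p = 3/4

P1 mixes 3/4 on A; P2 mixes 6/7 on P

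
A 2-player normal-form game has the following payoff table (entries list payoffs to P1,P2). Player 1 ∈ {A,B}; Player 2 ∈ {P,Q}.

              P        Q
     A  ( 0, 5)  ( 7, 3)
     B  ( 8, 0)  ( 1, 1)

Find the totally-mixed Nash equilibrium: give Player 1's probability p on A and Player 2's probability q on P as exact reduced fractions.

P1 indiff ⇒ q·0+(1-q)·7 = q·8+(1-q)·1 ⇒ q(-8) = (1-q)(-6) ⇒ q = 3/7
P2 indiff ⇒ p·5+(1-p)·0 = p·3+(1-p)·1 ⇒ p(2) = (1-p)(1) ⇒ p = 1/3

P1 mixes 1/3 on A; P2 mixes 3/7 on P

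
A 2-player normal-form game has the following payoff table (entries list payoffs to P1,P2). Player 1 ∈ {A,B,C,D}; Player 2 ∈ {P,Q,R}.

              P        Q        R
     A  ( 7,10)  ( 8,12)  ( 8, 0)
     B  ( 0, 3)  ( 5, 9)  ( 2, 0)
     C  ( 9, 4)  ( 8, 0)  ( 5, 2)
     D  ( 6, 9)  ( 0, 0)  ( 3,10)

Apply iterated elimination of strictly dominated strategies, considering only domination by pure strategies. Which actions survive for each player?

P1 drop B (A beats it: P:7>0 Q:8>5 R:8>2)
P1 drop D (A beats it: P:7>6 Q:8>0 R:8>3)
P2 drop R (P beats it: A:10>0 C:4>2)
P1→{A,C} P2→{P,Q}

Survivors P1:{A,C} P2:{P,Q}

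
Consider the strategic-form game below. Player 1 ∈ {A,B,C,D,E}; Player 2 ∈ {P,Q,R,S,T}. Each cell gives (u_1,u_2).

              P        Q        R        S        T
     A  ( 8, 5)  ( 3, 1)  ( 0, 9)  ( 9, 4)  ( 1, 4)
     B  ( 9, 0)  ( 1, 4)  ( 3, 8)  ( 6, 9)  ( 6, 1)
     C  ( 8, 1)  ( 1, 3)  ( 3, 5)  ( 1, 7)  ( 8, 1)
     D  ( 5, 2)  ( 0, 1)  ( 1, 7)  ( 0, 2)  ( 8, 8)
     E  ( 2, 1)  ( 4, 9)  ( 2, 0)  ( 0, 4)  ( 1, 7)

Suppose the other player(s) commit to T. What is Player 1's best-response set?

BR_1 = {C,D}

u_1(A vs T) = 1
u_1(B vs T) = 6
u_1(C vs T) = 8
u_1(D vs T) = 8
u_1(E vs T) = 1
max payoff 8 at {C,D}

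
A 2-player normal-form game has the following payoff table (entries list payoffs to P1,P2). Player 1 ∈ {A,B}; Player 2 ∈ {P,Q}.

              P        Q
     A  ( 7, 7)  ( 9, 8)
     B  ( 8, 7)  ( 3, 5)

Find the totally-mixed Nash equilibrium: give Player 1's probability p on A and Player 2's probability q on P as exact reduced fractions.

p=2/3, q=6/7

P1 indiff ⇒ q·7+(1-q)·9 = q·8+(1-q)·3 ⇒ q(-1) = (1-q)(-6) ⇒ q = 6/7
P2 indiff ⇒ p·7+(1-p)·7 = p·8+(1-p)·5 ⇒ p(-1) = (1-p)(-2) ⇒ p = 2/3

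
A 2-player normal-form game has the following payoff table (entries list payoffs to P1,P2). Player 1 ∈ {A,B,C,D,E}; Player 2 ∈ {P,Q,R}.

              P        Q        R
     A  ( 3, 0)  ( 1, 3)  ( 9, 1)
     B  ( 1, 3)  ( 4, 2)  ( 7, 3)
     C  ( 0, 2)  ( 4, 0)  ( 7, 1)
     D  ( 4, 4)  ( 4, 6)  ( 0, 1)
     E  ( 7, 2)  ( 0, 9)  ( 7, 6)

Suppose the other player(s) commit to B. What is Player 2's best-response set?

argmax u_2 = {P,R}

u_2(P vs B) = 3
u_2(Q vs B) = 2
u_2(R vs B) = 3
max payoff 3 at {P,R}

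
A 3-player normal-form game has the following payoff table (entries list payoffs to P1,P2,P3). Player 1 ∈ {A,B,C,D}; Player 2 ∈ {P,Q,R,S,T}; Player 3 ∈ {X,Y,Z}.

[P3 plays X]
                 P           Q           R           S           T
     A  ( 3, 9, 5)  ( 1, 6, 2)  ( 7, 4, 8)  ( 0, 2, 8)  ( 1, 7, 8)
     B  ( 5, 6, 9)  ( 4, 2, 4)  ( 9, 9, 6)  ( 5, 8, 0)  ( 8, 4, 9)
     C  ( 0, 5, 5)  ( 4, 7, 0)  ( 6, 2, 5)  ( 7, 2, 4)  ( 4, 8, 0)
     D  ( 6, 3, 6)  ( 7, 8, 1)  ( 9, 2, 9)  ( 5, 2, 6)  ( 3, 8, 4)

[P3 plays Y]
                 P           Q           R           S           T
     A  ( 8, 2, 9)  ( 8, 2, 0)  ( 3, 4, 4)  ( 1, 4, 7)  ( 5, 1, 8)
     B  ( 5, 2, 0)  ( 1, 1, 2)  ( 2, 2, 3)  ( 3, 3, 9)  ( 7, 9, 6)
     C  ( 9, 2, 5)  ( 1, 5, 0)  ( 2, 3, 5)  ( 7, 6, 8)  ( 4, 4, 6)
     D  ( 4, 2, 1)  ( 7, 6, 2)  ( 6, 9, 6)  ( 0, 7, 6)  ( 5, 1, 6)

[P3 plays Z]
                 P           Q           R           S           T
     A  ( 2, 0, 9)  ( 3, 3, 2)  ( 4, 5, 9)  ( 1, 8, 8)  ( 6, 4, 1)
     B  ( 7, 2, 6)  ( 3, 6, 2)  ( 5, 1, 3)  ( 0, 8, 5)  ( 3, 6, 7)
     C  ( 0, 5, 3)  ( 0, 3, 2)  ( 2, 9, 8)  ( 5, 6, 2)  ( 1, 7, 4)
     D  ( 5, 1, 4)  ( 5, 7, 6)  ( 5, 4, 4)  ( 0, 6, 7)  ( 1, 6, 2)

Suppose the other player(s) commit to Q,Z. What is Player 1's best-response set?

argmax u_1 = {D}

u_1(A vs Q,Z) = 3
u_1(B vs Q,Z) = 3
u_1(C vs Q,Z) = 0
u_1(D vs Q,Z) = 5
max payoff 5 at {D}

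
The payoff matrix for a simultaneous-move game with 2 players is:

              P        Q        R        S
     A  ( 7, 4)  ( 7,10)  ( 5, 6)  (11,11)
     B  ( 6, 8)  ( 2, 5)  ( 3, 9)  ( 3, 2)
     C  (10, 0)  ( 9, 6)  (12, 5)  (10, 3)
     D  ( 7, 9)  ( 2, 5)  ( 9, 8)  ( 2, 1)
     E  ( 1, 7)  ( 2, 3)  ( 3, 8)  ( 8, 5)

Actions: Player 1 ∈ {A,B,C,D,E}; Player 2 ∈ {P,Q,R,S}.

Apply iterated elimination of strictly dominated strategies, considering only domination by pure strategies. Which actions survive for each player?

P1 drop B (A beats it: P:7>6 Q:7>2 R:5>3 S:11>3)
P1 drop D (C beats it: P:10>7 Q:9>2 R:12>9 S:10>2)
P1 drop E (A beats it: P:7>1 Q:7>2 R:5>3 S:11>8)
P2 drop P (Q beats it: A:10>4 C:6>0)
P2 drop R (Q beats it: A:10>6 C:6>5)
P1→{A,C} P2→{Q,S}

Remaining: P1:{A,C} P2:{Q,S}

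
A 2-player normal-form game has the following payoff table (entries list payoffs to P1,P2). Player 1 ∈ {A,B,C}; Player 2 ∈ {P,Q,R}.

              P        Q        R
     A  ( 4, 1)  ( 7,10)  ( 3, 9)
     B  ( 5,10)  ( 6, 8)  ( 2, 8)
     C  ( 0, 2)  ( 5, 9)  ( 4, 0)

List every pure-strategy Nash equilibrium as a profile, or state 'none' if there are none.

NE set: (A,Q), (B,P)

(A,P): not NE [P1→B gives 5>4; P2→Q gives 10>1]
(A,Q): NE
(A,R): not NE [P1→C gives 4>3; P2→Q gives 10>9]
(B,P): NE
(B,Q): not NE [P1→A gives 7>6; P2→P gives 10>8]
(B,R): not NE [P1→C gives 4>2; P2→P gives 10>8]
(C,P): not NE [P1→B gives 5>0; P2→Q gives 9>2]
(C,Q): not NE [P1→A gives 7>5]
(C,R): not NE [P2→Q gives 9>0]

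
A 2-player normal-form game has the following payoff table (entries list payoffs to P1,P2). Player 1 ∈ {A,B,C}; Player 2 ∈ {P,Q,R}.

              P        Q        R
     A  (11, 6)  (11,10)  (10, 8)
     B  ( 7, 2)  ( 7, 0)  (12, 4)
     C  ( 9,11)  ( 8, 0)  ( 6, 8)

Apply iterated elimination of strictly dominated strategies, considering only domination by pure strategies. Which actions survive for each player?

Survivors P1:{A,B} P2:{Q,R}

P1 drop C (A beats it: P:11>9 Q:11>8 R:10>6)
P2 drop P (R beats it: A:8>6 B:4>2)
P1→{A,B} P2→{Q,R}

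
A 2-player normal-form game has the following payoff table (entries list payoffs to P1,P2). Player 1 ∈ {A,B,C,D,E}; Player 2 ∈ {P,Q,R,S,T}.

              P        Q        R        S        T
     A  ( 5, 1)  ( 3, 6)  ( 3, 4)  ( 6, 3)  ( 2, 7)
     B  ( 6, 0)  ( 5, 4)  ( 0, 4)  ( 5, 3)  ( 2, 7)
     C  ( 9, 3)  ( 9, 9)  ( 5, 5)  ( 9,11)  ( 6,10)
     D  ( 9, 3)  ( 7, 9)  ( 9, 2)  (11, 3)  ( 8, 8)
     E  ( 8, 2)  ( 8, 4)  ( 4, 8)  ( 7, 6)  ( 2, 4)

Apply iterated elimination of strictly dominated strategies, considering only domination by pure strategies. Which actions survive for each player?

P1 drop A (C beats it: P:9>5 Q:9>3 R:5>3 S:9>6 T:6>2)
P1 drop B (C beats it: P:9>6 Q:9>5 R:5>0 S:9>5 T:6>2)
P1 drop E (C beats it: P:9>8 Q:9>8 R:5>4 S:9>7 T:6>2)
P2 drop P (Q beats it: C:9>3 D:9>3)
P2 drop R (Q beats it: C:9>5 D:9>2)
P1→{C,D} P2→{Q,S,T}

Survivors P1:{C,D} P2:{Q,S,T}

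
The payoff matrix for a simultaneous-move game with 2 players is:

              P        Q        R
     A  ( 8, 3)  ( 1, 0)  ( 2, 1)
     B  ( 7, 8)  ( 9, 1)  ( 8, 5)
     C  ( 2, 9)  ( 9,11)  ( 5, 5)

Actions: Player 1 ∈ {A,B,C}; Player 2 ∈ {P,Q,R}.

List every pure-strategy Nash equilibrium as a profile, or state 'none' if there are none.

(A,P): NE
(A,Q): not NE [P1→C gives 9>1; P2→P gives 3>0]
(A,R): not NE [P1→B gives 8>2; P2→P gives 3>1]
(B,P): not NE [P1→A gives 8>7]
(B,Q): not NE [P2→P gives 8>1]
(B,R): not NE [P2→P gives 8>5]
(C,P): not NE [P1→A gives 8>2; P2→Q gives 11>9]
(C,Q): NE
(C,R): not NE [P1→B gives 8>5; P2→Q gives 11>5]

NE set: (A,P), (C,Q)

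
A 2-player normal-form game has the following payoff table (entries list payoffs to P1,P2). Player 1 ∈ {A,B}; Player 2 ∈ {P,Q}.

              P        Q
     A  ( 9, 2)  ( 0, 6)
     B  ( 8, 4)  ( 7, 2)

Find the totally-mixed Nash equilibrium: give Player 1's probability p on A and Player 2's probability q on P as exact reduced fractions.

P1 indiff ⇒ q·9+(1-q)·0 = q·8+(1-q)·7 ⇒ q(1) = (1-q)(7) ⇒ q = 7/8
P2 indiff ⇒ p·2+(1-p)·4 = p·6+(1-p)·2 ⇒ p(-4) = (1-p)(-2) ⇒ p = 1/3

P1 mixes 1/3 on A; P2 mixes 7/8 on P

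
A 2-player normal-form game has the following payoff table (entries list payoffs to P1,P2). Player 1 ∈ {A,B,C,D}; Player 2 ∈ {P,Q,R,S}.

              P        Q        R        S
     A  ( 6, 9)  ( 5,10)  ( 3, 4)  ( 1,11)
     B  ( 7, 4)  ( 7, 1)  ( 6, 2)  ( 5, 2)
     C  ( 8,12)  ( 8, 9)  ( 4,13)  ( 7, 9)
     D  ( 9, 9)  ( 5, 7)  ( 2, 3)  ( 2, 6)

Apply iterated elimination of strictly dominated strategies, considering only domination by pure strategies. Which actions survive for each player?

Remaining: P1:{B,C,D} P2:{P,R}

P1 drop A (B beats it: P:7>6 Q:7>5 R:6>3 S:5>1)
P2 drop Q (P beats it: B:4>1 C:12>9 D:9>7)
P2 drop S (P beats it: B:4>2 C:12>9 D:9>6)
P1→{B,C,D} P2→{P,R}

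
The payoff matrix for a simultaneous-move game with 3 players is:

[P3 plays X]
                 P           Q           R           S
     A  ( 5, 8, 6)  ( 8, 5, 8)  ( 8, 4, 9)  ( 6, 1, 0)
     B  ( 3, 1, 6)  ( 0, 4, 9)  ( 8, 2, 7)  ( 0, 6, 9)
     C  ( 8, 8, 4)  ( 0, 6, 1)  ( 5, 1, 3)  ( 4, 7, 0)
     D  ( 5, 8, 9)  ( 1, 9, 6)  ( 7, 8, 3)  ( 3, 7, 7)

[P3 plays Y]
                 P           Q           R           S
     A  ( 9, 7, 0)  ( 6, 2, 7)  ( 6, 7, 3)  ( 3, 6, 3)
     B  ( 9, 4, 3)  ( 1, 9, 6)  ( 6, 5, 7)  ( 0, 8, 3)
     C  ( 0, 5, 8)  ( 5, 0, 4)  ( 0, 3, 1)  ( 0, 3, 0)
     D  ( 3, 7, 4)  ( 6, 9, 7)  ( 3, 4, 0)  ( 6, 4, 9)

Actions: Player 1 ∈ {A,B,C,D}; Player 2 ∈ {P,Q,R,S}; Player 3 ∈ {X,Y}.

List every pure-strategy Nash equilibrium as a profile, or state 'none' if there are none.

Nash profiles: (D,Q,Y)

(A,P,X): not NE [P1→C gives 8>5]
(A,P,Y): not NE [P3→X gives 6>0]
(A,Q,X): not NE [P2→P gives 8>5]
(A,Q,Y): not NE [P2→R gives 7>2; P3→X gives 8>7]
(A,R,X): not NE [P2→P gives 8>4]
(A,R,Y): not NE [P3→X gives 9>3]
(A,S,X): not NE [P2→P gives 8>1; P3→Y gives 3>0]
(A,S,Y): not NE [P1→D gives 6>3; P2→R gives 7>6]
(B,P,X): not NE [P1→C gives 8>3; P2→S gives 6>1]
(B,P,Y): not NE [P2→Q gives 9>4; P3→X gives 6>3]
(B,Q,X): not NE [P1→A gives 8>0; P2→S gives 6>4]
(B,Q,Y): not NE [P1→D gives 6>1; P3→X gives 9>6]
(B,R,X): not NE [P2→S gives 6>2]
(B,R,Y): not NE [P2→Q gives 9>5]
(B,S,X): not NE [P1→A gives 6>0]
(B,S,Y): not NE [P1→D gives 6>0; P2→Q gives 9>8; P3→X gives 9>3]
(C,P,X): not NE [P3→Y gives 8>4]
(C,P,Y): not NE [P1→B gives 9>0]
(C,Q,X): not NE [P1→A gives 8>0; P2→P gives 8>6; P3→Y gives 4>1]
(C,Q,Y): not NE [P1→D gives 6>5; P2→P gives 5>0]
(C,R,X): not NE [P1→B gives 8>5; P2→P gives 8>1]
(C,R,Y): not NE [P1→B gives 6>0; P2→P gives 5>3; P3→X gives 3>1]
(C,S,X): not NE [P1→A gives 6>4; P2→P gives 8>7]
(C,S,Y): not NE [P1→D gives 6>0; P2→P gives 5>3]
(D,P,X): not NE [P1→C gives 8>5; P2→Q gives 9>8]
(D,P,Y): not NE [P1→B gives 9>3; P2→Q gives 9>7; P3→X gives 9>4]
(D,Q,X): not NE [P1→A gives 8>1; P3→Y gives 7>6]
(D,Q,Y): NE
(D,R,X): not NE [P1→B gives 8>7; P2→Q gives 9>8]
(D,R,Y): not NE [P1→B gives 6>3; P2→Q gives 9>4; P3→X gives 3>0]
(D,S,X): not NE [P1→A gives 6>3; P2→Q gives 9>7; P3→Y gives 9>7]
(D,S,Y): not NE [P2→Q gives 9>4]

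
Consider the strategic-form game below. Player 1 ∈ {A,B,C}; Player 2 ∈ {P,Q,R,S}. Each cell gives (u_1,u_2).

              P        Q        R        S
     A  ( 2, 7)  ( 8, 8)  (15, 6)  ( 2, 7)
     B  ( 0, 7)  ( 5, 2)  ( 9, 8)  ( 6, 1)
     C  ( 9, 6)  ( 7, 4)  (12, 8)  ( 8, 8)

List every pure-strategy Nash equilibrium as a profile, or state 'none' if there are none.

Nash profiles: (A,Q), (C,S)

(A,P): not NE [P1→C gives 9>2; P2→Q gives 8>7]
(A,Q): NE
(A,R): not NE [P2→Q gives 8>6]
(A,S): not NE [P1→C gives 8>2; P2→Q gives 8>7]
(B,P): not NE [P1→C gives 9>0; P2→R gives 8>7]
(B,Q): not NE [P1→A gives 8>5; P2→R gives 8>2]
(B,R): not NE [P1→A gives 15>9]
(B,S): not NE [P1→C gives 8>6; P2→R gives 8>1]
(C,P): not NE [P2→S gives 8>6]
(C,Q): not NE [P1→A gives 8>7; P2→S gives 8>4]
(C,R): not NE [P1→A gives 15>12]
(C,S): NE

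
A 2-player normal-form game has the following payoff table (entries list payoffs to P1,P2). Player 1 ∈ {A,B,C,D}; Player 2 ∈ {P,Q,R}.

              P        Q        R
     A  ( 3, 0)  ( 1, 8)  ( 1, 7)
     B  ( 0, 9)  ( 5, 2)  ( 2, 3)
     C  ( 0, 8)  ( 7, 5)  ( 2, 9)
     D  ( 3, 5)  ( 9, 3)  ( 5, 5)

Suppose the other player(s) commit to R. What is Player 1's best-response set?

u_1(A vs R) = 1
u_1(B vs R) = 2
u_1(C vs R) = 2
u_1(D vs R) = 5
max payoff 5 at {D}

BR_1 = {D}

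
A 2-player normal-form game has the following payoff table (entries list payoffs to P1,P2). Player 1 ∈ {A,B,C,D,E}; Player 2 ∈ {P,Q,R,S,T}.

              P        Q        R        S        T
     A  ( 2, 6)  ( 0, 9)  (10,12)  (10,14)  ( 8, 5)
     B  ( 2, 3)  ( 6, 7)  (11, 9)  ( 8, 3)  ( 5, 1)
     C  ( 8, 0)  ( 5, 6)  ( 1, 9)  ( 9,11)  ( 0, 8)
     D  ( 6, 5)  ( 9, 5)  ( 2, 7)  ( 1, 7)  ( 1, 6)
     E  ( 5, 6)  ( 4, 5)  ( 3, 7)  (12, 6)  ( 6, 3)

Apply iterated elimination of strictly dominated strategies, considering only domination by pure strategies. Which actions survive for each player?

P2 drop P (R beats it: A:12>6 B:9>3 C:9>0 D:7>5 E:7>6)
P2 drop Q (R beats it: A:12>9 B:9>7 C:9>6 D:7>5 E:7>5)
P1 drop C (A beats it: R:10>1 S:10>9 T:8>0)
P1 drop D (A beats it: R:10>2 S:10>1 T:8>1)
P2 drop T (R beats it: A:12>5 B:9>1 E:7>3)
P1→{A,B,E} P2→{R,S}

IESDS → P1:{A,B,E} P2:{R,S}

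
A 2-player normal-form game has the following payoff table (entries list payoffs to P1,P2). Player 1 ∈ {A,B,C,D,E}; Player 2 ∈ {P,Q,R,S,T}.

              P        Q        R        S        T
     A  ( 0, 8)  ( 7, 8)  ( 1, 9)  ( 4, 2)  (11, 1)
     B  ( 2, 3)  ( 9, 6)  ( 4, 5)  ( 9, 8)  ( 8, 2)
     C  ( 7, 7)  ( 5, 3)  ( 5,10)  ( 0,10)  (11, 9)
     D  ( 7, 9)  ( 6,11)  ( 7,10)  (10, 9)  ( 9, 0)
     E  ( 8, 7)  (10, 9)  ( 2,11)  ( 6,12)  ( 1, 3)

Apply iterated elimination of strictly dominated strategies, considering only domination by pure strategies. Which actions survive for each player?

Survivors P1:{B,D,E} P2:{Q,R,S}

P2 drop P (R beats it: A:9>8 B:5>3 C:10>7 D:10>9 E:11>7)
P2 drop T (R beats it: A:9>1 B:5>2 C:10>9 D:10>0 E:11>3)
P1 drop A (B beats it: Q:9>7 R:4>1 S:9>4)
P1 drop C (D beats it: Q:6>5 R:7>5 S:10>0)
P1→{B,D,E} P2→{Q,R,S}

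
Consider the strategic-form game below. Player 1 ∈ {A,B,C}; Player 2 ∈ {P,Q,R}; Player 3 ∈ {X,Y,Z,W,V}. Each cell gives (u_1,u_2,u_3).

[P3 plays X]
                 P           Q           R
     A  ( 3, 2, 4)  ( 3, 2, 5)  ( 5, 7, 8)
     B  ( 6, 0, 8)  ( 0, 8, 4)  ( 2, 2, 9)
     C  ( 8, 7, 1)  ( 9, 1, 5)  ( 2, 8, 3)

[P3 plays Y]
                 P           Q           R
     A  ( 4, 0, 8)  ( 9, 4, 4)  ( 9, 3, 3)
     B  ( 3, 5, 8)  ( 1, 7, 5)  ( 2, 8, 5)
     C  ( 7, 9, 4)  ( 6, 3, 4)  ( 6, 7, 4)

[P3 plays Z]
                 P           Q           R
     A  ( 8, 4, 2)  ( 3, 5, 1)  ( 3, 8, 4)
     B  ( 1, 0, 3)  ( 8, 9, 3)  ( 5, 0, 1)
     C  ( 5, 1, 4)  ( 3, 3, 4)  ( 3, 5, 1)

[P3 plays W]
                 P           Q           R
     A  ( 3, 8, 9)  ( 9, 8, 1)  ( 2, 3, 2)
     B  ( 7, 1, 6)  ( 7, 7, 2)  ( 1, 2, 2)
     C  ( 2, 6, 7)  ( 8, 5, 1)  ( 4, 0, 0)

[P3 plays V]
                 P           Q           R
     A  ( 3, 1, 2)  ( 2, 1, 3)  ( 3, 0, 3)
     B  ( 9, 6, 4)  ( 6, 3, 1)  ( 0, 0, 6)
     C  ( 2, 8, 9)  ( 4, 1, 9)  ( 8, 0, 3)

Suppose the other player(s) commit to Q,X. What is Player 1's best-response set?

u_1(A vs Q,X) = 3
u_1(B vs Q,X) = 0
u_1(C vs Q,X) = 9
max payoff 9 at {C}

argmax u_1 = {C}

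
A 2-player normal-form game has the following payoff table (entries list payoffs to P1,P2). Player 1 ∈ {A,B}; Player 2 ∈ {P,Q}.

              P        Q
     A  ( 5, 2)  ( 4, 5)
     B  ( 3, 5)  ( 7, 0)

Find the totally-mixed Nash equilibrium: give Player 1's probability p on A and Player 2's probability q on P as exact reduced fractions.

p=5/8, q=3/5

P1 indiff ⇒ q·5+(1-q)·4 = q·3+(1-q)·7 ⇒ q(2) = (1-q)(3) ⇒ q = 3/5
P2 indiff ⇒ p·2+(1-p)·5 = p·5+(1-p)·0 ⇒ p(-3) = (1-p)(-5) ⇒ p = 5/8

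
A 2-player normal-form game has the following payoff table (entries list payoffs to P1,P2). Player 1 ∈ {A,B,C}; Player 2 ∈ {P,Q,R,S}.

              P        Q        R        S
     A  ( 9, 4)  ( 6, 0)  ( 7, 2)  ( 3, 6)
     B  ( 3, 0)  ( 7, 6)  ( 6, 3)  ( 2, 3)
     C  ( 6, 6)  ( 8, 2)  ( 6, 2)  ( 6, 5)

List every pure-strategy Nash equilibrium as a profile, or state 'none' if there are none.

No pure NE.

(A,P): not NE [P2→S gives 6>4]
(A,Q): not NE [P1→C gives 8>6; P2→S gives 6>0]
(A,R): not NE [P2→S gives 6>2]
(A,S): not NE [P1→C gives 6>3]
(B,P): not NE [P1→A gives 9>3; P2→Q gives 6>0]
(B,Q): not NE [P1→C gives 8>7]
(B,R): not NE [P1→A gives 7>6; P2→Q gives 6>3]
(B,S): not NE [P1→C gives 6>2; P2→Q gives 6>3]
(C,P): not NE [P1→A gives 9>6]
(C,Q): not NE [P2→P gives 6>2]
(C,R): not NE [P1→A gives 7>6; P2→P gives 6>2]
(C,S): not NE [P2→P gives 6>5]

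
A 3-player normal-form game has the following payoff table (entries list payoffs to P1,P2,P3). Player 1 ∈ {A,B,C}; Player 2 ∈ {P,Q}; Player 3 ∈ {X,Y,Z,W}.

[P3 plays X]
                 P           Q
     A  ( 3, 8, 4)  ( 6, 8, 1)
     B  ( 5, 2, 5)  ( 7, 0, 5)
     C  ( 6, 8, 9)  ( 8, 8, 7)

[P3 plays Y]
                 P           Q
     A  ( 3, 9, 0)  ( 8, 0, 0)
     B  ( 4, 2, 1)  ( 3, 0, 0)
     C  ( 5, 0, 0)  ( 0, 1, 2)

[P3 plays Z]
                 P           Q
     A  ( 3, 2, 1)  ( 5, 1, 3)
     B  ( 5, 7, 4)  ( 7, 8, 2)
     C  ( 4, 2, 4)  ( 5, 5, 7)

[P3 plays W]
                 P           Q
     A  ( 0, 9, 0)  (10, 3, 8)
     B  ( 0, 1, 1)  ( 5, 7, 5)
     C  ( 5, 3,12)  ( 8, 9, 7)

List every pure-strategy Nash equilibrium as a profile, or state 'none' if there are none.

PSNE = {(C,Q,X)}

(A,P,X): not NE [P1→C gives 6>3]
(A,P,Y): not NE [P1→C gives 5>3; P3→X gives 4>0]
(A,P,Z): not NE [P1→B gives 5>3; P3→X gives 4>1]
(A,P,W): not NE [P1→C gives 5>0; P3→X gives 4>0]
(A,Q,X): not NE [P1→C gives 8>6; P3→W gives 8>1]
(A,Q,Y): not NE [P2→P gives 9>0; P3→W gives 8>0]
(A,Q,Z): not NE [P1→B gives 7>5; P2→P gives 2>1; P3→W gives 8>3]
(A,Q,W): not NE [P2→P gives 9>3]
(B,P,X): not NE [P1→C gives 6>5]
(B,P,Y): not NE [P1→C gives 5>4; P3→X gives 5>1]
(B,P,Z): not NE [P2→Q gives 8>7; P3→X gives 5>4]
(B,P,W): not NE [P1→C gives 5>0; P2→Q gives 7>1; P3→X gives 5>1]
(B,Q,X): not NE [P1→C gives 8>7; P2→P gives 2>0]
(B,Q,Y): not NE [P1→A gives 8>3; P2→P gives 2>0; P3→W gives 5>0]
(B,Q,Z): not NE [P3→W gives 5>2]
(B,Q,W): not NE [P1→A gives 10>5]
(C,P,X): not NE [P3→W gives 12>9]
(C,P,Y): not NE [P2→Q gives 1>0; P3→W gives 12>0]
(C,P,Z): not NE [P1→B gives 5>4; P2→Q gives 5>2; P3→W gives 12>4]
(C,P,W): not NE [P2→Q gives 9>3]
(C,Q,X): NE
(C,Q,Y): not NE [P1→A gives 8>0; P3→W gives 7>2]
(C,Q,Z): not NE [P1→B gives 7>5]
(C,Q,W): not NE [P1→A gives 10>8]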